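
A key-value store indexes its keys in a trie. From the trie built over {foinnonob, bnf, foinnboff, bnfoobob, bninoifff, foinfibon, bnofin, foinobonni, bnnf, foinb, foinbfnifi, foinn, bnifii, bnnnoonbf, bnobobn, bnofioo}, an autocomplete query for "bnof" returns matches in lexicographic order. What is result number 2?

Words with prefix "bnof", in lexicographic order: "bnofin", "bnofioo"
The 2nd is bnofioo.

bnofioo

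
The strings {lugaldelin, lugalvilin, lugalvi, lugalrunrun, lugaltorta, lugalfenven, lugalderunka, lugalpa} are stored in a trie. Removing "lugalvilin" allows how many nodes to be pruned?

Walk "lugalvilin" from the leaf back toward the root, removing each node that no remaining word uses.
The suffix "lin" (3 nodes) is used only by "lugalvilin"; "lugalvi" is itself a stored word, so pruning stops there.
Nodes removed: 3

3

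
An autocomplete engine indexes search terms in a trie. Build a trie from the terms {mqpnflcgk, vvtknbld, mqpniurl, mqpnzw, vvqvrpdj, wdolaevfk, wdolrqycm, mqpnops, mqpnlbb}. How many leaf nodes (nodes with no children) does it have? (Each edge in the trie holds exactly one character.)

9

A leaf is a node with no children — equivalently, the end of a word that is not a proper prefix of any other stored word.
Those words: "mqpnflcgk", "mqpniurl", "mqpnlbb", "mqpnops", "mqpnzw", "vvqvrpdj", "vvtknbld", "wdolaevfk", "wdolrqycm"
Leaf count: 9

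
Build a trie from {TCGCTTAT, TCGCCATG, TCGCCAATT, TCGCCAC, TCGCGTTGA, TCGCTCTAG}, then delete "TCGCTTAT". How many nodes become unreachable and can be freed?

3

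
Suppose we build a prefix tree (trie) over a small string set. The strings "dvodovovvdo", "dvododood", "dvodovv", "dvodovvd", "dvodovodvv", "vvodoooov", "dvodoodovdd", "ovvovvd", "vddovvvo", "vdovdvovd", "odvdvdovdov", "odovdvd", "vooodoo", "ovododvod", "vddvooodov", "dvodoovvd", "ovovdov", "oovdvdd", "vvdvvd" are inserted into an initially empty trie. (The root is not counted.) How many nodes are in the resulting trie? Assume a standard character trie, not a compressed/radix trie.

108

For each word, the new-node count is its length minus the longest prefix already in the trie:
  "dvodovovvdo" → 11 new (d, v, o, d, o, v, o, v, v, d, o)
  "dvododood" → prefix "dvodo" already present; 4 new (d, o, o, d)
  "dvodovv" → prefix "dvodov" already present; 1 new (v)
  "dvodovvd" → prefix "dvodovv" already present; 1 new (d)
  "dvodovodvv" → prefix "dvodovo" already present; 3 new (d, v, v)
  "vvodoooov" → 9 new (v, v, o, d, o, o, o, o, v)
  "dvodoodovdd" → prefix "dvodo" already present; 6 new (o, d, o, v, d, d)
  "ovvovvd" → 7 new (o, v, v, o, v, v, d)
  "vddovvvo" → prefix "v" already present; 7 new (d, d, o, v, v, v, o)
  "vdovdvovd" → prefix "vd" already present; 7 new (o, v, d, v, o, v, d)
  "odvdvdovdov" → prefix "o" already present; 10 new (d, v, d, v, d, o, v, d, o, v)
  "odovdvd" → prefix "od" already present; 5 new (o, v, d, v, d)
  "vooodoo" → prefix "v" already present; 6 new (o, o, o, d, o, o)
  "ovododvod" → prefix "ov" already present; 7 new (o, d, o, d, v, o, d)
  "vddvooodov" → prefix "vdd" already present; 7 new (v, o, o, o, d, o, v)
  "dvodoovvd" → prefix "dvodoo" already present; 3 new (v, v, d)
  "ovovdov" → prefix "ovo" already present; 4 new (v, d, o, v)
  "oovdvdd" → prefix "o" already present; 6 new (o, v, d, v, d, d)
  "vvdvvd" → prefix "vv" already present; 4 new (d, v, v, d)
Total nodes = 11 + 4 + 1 + 1 + 3 + 9 + 6 + 7 + 7 + 7 + 10 + 5 + 6 + 7 + 7 + 3 + 4 + 6 + 4 = 108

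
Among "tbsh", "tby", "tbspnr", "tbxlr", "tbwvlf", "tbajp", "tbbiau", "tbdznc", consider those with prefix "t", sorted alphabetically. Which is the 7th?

DFS of the "t" subtree visits, in order: "tbajp", "tbbiau", "tbdznc", "tbsh", "tbspnr", "tbwvlf", "tbxlr", "tby"
Position 7: tbxlr

tbxlr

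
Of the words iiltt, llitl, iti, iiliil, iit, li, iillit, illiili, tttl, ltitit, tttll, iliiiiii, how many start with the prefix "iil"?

Walk to "iil"; the words in its subtree are exactly those with that prefix.
Matches: "iiliil", "iillit", "iiltt"
Count: 3

3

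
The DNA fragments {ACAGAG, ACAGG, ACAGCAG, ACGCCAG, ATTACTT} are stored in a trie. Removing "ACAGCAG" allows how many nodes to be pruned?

3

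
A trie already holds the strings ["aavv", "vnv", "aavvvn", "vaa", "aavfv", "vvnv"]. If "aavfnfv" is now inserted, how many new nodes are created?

"aavf" is already a path in the trie; the remaining "nfv" must be added.
So 7 − 4 = 3 new nodes.

3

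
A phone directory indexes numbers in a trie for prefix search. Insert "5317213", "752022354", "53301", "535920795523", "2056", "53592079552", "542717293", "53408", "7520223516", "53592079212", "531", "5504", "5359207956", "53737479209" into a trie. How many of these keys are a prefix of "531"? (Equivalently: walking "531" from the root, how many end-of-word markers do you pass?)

1

Traverse "531" character by character; count nodes along the way that are marked as word ends.
Prefixes of the query that are stored words: "531"
Count: 1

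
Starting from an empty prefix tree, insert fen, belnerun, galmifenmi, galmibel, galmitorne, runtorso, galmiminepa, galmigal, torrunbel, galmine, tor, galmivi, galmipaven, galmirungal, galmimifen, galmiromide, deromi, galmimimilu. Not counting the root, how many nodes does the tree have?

Insert word by word; a character creates a node only if that edge doesn't already exist:
  "fen" → 3 new (f, e, n)
  "belnerun" → 8 new (b, e, l, n, e, r, u, n)
  "galmifenmi" → 10 new (g, a, l, m, i, f, e, n, m, i)
  "galmibel" → prefix "galmi" already present; 3 new (b, e, l)
  "galmitorne" → prefix "galmi" already present; 5 new (t, o, r, n, e)
  "runtorso" → 8 new (r, u, n, t, o, r, s, o)
  "galmiminepa" → prefix "galmi" already present; 6 new (m, i, n, e, p, a)
  "galmigal" → prefix "galmi" already present; 3 new (g, a, l)
  "torrunbel" → 9 new (t, o, r, r, u, n, b, e, l)
  "galmine" → prefix "galmi" already present; 2 new (n, e)
  "tor" → prefix "tor" already present; 0 new (none)
  "galmivi" → prefix "galmi" already present; 2 new (v, i)
  "galmipaven" → prefix "galmi" already present; 5 new (p, a, v, e, n)
  "galmirungal" → prefix "galmi" already present; 6 new (r, u, n, g, a, l)
  "galmimifen" → prefix "galmimi" already present; 3 new (f, e, n)
  "galmiromide" → prefix "galmir" already present; 5 new (o, m, i, d, e)
  "deromi" → 6 new (d, e, r, o, m, i)
  "galmimimilu" → prefix "galmimi" already present; 4 new (m, i, l, u)
Total nodes = 3 + 8 + 10 + 3 + 5 + 8 + 6 + 3 + 9 + 2 + 0 + 2 + 5 + 6 + 3 + 5 + 6 + 4 = 88

88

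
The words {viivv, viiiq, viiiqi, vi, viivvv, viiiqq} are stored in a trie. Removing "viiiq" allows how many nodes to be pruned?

0

A node on "viiiq"'s path can go only if nothing else ends at it or branches off below it.
Every node on "viiiq" is still needed (e.g. by "viiiqi"), so nothing is freed.
Nodes removed: 0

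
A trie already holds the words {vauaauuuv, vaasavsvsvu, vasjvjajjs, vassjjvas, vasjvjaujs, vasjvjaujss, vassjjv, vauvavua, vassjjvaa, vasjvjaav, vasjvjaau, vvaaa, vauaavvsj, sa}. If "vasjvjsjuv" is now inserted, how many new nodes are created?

4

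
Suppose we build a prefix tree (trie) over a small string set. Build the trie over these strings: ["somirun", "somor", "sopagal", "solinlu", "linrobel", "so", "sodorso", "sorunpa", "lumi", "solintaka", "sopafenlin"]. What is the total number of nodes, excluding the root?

50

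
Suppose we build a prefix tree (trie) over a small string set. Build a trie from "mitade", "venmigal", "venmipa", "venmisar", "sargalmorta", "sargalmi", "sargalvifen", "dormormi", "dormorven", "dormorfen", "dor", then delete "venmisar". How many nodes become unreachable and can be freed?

After clearing the end-marker at "venmisar", prune upward until reaching a node still needed by another word.
The suffix "sar" (3 nodes) is used only by "venmisar"; the node for "venmi" still has the child "g", so pruning stops there.
Nodes removed: 3

3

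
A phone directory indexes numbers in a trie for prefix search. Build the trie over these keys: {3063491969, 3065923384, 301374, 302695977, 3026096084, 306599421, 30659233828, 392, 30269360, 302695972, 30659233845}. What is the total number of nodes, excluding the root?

47

For each word, the new-node count is its length minus the longest prefix already in the trie:
  "3063491969" → 10 new (3, 0, 6, 3, 4, 9, 1, 9, 6, 9)
  "3065923384" → prefix "306" already present; 7 new (5, 9, 2, 3, 3, 8, 4)
  "301374" → prefix "30" already present; 4 new (1, 3, 7, 4)
  "302695977" → prefix "30" already present; 7 new (2, 6, 9, 5, 9, 7, 7)
  "3026096084" → prefix "3026" already present; 6 new (0, 9, 6, 0, 8, 4)
  "306599421" → prefix "30659" already present; 4 new (9, 4, 2, 1)
  "30659233828" → prefix "306592338" already present; 2 new (2, 8)
  "392" → prefix "3" already present; 2 new (9, 2)
  "30269360" → prefix "30269" already present; 3 new (3, 6, 0)
  "302695972" → prefix "30269597" already present; 1 new (2)
  "30659233845" → prefix "3065923384" already present; 1 new (5)
Total nodes = 10 + 7 + 4 + 7 + 6 + 4 + 2 + 2 + 3 + 1 + 1 = 47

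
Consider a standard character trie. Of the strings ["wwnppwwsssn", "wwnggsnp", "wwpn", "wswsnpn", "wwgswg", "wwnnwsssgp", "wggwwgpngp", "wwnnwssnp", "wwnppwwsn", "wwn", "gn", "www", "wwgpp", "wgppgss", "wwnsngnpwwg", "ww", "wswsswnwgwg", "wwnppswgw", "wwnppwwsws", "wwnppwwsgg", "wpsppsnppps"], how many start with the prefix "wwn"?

Traverse to the node for "wwn", then collect every word in that subtree.
Matches: "wwn", "wwnggsnp", "wwnnwssnp", "wwnnwsssgp", "wwnppswgw", "wwnppwwsgg", "wwnppwwsn", "wwnppwwsssn", "wwnppwwsws", "wwnsngnpwwg"
Count: 10

10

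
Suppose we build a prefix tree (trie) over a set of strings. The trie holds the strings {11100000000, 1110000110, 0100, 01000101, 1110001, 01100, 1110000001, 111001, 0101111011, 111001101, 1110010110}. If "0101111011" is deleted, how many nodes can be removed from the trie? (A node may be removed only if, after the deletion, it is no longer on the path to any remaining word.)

7

A node on "0101111011"'s path can go only if nothing else ends at it or branches off below it.
The suffix "1111011" (7 nodes) is used only by "0101111011"; the node for "010" still has the child "0", so pruning stops there.
Nodes removed: 7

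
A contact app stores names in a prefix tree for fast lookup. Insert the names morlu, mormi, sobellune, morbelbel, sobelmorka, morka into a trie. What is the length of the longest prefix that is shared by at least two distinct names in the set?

Look for the deepest trie node that still has at least two words in its subtree.
e.g. "sobellune" and "sobelmorka" share the prefix "sobel" of length 5; no pair shares a longer one.
Longest shared-prefix length: 5

5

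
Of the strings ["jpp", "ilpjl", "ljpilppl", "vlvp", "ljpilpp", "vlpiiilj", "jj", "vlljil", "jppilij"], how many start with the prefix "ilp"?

1

Filter for entries beginning with "ilp":
Words under "ilp": ilpjl
Count: 1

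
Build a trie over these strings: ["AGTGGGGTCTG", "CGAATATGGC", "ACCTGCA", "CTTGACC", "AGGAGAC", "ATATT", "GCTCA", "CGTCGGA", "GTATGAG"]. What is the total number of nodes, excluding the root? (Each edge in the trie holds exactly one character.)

Count nodes per top-level branch (shared prefixes stored once):
  'A'-branch (ACCTGCA, AGGAGAC, AGTGGGGTCTG, ATATT): 26 nodes
  'C'-branch (CGAATATGGC, CGTCGGA, CTTGACC): 21 nodes
  'G'-branch (GCTCA, GTATGAG): 11 nodes
Sum: 58

58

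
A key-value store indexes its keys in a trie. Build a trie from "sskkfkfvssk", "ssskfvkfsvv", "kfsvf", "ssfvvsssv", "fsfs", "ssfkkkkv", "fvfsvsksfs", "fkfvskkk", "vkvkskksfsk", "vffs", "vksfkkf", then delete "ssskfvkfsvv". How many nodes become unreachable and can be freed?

9

Walk "ssskfvkfsvv" from the leaf back toward the root, removing each node that no remaining word uses.
The suffix "skfvkfsvv" (9 nodes) is used only by "ssskfvkfsvv"; the node for "ss" still has the child "k", so pruning stops there.
Nodes removed: 9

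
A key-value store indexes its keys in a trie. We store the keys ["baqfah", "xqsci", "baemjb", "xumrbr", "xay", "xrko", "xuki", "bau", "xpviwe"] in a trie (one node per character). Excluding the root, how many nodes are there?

Insert word by word; a character creates a node only if that edge doesn't already exist:
  "baqfah" → 6 new (b, a, q, f, a, h)
  "xqsci" → 5 new (x, q, s, c, i)
  "baemjb" → prefix "ba" already present; 4 new (e, m, j, b)
  "xumrbr" → prefix "x" already present; 5 new (u, m, r, b, r)
  "xay" → prefix "x" already present; 2 new (a, y)
  "xrko" → prefix "x" already present; 3 new (r, k, o)
  "xuki" → prefix "xu" already present; 2 new (k, i)
  "bau" → prefix "ba" already present; 1 new (u)
  "xpviwe" → prefix "x" already present; 5 new (p, v, i, w, e)
Total nodes = 6 + 5 + 4 + 5 + 2 + 3 + 2 + 1 + 5 = 33

33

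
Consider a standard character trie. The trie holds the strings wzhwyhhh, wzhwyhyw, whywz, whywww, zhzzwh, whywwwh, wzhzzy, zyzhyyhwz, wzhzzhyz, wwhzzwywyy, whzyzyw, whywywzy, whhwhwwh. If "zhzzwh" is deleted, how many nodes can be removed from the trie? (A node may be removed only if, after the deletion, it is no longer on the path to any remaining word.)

5

After clearing the end-marker at "zhzzwh", prune upward until reaching a node still needed by another word.
The suffix "hzzwh" (5 nodes) is used only by "zhzzwh"; the node for "z" still has the child "y", so pruning stops there.
Nodes removed: 5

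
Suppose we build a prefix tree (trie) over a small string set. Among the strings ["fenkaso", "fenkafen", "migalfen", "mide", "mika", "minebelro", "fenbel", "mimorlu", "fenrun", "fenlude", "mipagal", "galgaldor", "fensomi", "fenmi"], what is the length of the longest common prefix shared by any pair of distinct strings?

5

Equivalently: take the maximum, over all pairs, of their longest common prefix length.
"fenkafen" and "fenkaso" agree on "fenka" (5 characters) before diverging; nothing deeper is shared.
Longest shared-prefix length: 5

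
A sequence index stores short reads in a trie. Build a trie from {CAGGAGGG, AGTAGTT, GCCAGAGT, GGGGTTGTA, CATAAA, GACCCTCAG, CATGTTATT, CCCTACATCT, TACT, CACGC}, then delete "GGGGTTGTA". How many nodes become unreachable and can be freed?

8

After clearing the end-marker at "GGGGTTGTA", prune upward until reaching a node still needed by another word.
The suffix "GGGTTGTA" (8 nodes) is used only by "GGGGTTGTA"; the node for "G" still has the child "C", so pruning stops there.
Nodes removed: 8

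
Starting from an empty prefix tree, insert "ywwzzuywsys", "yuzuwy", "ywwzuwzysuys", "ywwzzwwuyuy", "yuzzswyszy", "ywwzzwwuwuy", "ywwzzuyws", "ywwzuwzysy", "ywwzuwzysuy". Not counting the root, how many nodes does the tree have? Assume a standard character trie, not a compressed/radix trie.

41

Count nodes per top-level branch (shared prefixes stored once):
  'y'-branch (yuzuwy, yuzzswyszy, ywwzuwzysuy, ywwzuwzysuys, ywwzuwzysy, ywwzzuyws, ywwzzuywsys, ywwzzwwuwuy, ywwzzwwuyuy): 41 nodes
Sum: 41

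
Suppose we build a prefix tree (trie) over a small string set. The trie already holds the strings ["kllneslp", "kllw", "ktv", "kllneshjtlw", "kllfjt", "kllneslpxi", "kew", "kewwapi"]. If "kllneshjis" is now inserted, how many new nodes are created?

Walking "kllneshjis" from the root, the first 8 characters ("kllneshj") follow existing edges; "i" is the first miss.
So 10 − 8 = 2 new nodes.

2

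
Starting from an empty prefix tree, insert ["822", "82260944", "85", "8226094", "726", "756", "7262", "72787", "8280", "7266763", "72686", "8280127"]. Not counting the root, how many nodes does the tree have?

Count nodes per top-level branch (shared prefixes stored once):
  '7'-branch (726, 7262, 7266763, 72686, 72787, 756): 15 nodes
  '8'-branch (822, 8226094, 82260944, 8280, 8280127, 85): 14 nodes
Sum: 29

29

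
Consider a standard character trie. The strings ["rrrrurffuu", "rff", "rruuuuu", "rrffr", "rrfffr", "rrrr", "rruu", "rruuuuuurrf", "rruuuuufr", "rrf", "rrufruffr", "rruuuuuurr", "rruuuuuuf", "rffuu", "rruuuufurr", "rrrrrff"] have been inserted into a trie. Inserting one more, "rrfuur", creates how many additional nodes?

Walking "rrfuur" from the root, the first 3 characters ("rrf") follow existing edges; "u" is the first miss.
Each of the 3 remaining characters creates one node.

3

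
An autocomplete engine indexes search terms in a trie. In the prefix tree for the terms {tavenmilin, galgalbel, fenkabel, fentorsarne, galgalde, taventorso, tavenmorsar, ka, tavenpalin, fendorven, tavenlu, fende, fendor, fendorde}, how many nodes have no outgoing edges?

Leaves are exactly the stored words that no other stored word extends.
Those words: "fende", "fendorde", "fendorven", "fenkabel", "fentorsarne", "galgalbel", "galgalde", "ka", "tavenlu", "tavenmilin", "tavenmorsar", "tavenpalin", "taventorso"
Leaf count: 13

13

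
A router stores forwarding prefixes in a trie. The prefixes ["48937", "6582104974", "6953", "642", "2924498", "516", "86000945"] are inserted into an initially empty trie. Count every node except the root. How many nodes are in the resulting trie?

Trace insertions, counting only characters that open a new branch:
  "48937" → 5 new (4, 8, 9, 3, 7)
  "6582104974" → 10 new (6, 5, 8, 2, 1, 0, 4, 9, 7, 4)
  "6953" → prefix "6" already present; 3 new (9, 5, 3)
  "642" → prefix "6" already present; 2 new (4, 2)
  "2924498" → 7 new (2, 9, 2, 4, 4, 9, 8)
  "516" → 3 new (5, 1, 6)
  "86000945" → 8 new (8, 6, 0, 0, 0, 9, 4, 5)
Total nodes = 5 + 10 + 3 + 2 + 7 + 3 + 8 = 38

38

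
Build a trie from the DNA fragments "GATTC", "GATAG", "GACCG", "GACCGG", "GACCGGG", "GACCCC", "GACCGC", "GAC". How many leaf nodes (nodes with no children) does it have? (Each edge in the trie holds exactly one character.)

A leaf is a node with no children — equivalently, the end of a word that is not a proper prefix of any other stored word.
Those words: "GACCCC", "GACCGC", "GACCGGG", "GATAG", "GATTC"
Leaf count: 5

5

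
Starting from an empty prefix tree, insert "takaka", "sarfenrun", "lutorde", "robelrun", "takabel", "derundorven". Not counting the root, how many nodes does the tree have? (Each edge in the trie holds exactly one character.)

44

Insert word by word; a character creates a node only if that edge doesn't already exist:
  "takaka" → 6 new (t, a, k, a, k, a)
  "sarfenrun" → 9 new (s, a, r, f, e, n, r, u, n)
  "lutorde" → 7 new (l, u, t, o, r, d, e)
  "robelrun" → 8 new (r, o, b, e, l, r, u, n)
  "takabel" → prefix "taka" already present; 3 new (b, e, l)
  "derundorven" → 11 new (d, e, r, u, n, d, o, r, v, e, n)
Total nodes = 6 + 9 + 7 + 8 + 3 + 11 = 44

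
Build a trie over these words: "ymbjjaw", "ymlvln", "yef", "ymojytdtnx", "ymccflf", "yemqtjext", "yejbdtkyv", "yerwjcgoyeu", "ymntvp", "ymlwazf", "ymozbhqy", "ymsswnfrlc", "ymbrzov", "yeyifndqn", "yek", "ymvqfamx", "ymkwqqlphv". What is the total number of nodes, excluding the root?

For each word, the new-node count is its length minus the longest prefix already in the trie:
  "ymbjjaw" → 7 new (y, m, b, j, j, a, w)
  "ymlvln" → prefix "ym" already present; 4 new (l, v, l, n)
  "yef" → prefix "y" already present; 2 new (e, f)
  "ymojytdtnx" → prefix "ym" already present; 8 new (o, j, y, t, d, t, n, x)
  "ymccflf" → prefix "ym" already present; 5 new (c, c, f, l, f)
  "yemqtjext" → prefix "ye" already present; 7 new (m, q, t, j, e, x, t)
  "yejbdtkyv" → prefix "ye" already present; 7 new (j, b, d, t, k, y, v)
  "yerwjcgoyeu" → prefix "ye" already present; 9 new (r, w, j, c, g, o, y, e, u)
  "ymntvp" → prefix "ym" already present; 4 new (n, t, v, p)
  "ymlwazf" → prefix "yml" already present; 4 new (w, a, z, f)
  "ymozbhqy" → prefix "ymo" already present; 5 new (z, b, h, q, y)
  "ymsswnfrlc" → prefix "ym" already present; 8 new (s, s, w, n, f, r, l, c)
  "ymbrzov" → prefix "ymb" already present; 4 new (r, z, o, v)
  "yeyifndqn" → prefix "ye" already present; 7 new (y, i, f, n, d, q, n)
  "yek" → prefix "ye" already present; 1 new (k)
  "ymvqfamx" → prefix "ym" already present; 6 new (v, q, f, a, m, x)
  "ymkwqqlphv" → prefix "ym" already present; 8 new (k, w, q, q, l, p, h, v)
Total nodes = 7 + 4 + 2 + 8 + 5 + 7 + 7 + 9 + 4 + 4 + 5 + 8 + 4 + 7 + 1 + 6 + 8 = 96

96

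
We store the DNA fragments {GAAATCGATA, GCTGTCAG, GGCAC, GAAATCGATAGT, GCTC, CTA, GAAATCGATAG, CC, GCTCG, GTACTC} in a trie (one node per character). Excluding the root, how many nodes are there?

For each word, the new-node count is its length minus the longest prefix already in the trie:
  "GAAATCGATA" → 10 new (G, A, A, A, T, C, G, A, T, A)
  "GCTGTCAG" → prefix "G" already present; 7 new (C, T, G, T, C, A, G)
  "GGCAC" → prefix "G" already present; 4 new (G, C, A, C)
  "GAAATCGATAGT" → prefix "GAAATCGATA" already present; 2 new (G, T)
  "GCTC" → prefix "GCT" already present; 1 new (C)
  "CTA" → 3 new (C, T, A)
  "GAAATCGATAG" → prefix "GAAATCGATAG" already present; 0 new (none)
  "CC" → prefix "C" already present; 1 new (C)
  "GCTCG" → prefix "GCTC" already present; 1 new (G)
  "GTACTC" → prefix "G" already present; 5 new (T, A, C, T, C)
Total nodes = 10 + 7 + 4 + 2 + 1 + 3 + 0 + 1 + 1 + 5 = 34

34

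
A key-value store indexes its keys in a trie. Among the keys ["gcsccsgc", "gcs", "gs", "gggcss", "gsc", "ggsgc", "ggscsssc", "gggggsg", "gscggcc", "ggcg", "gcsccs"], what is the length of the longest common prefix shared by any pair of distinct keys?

Look for the deepest trie node that still has at least two words in its subtree.
"gcsccs" and "gcsccsgc" agree on "gcsccs" (6 characters) before diverging; nothing deeper is shared.
Longest shared-prefix length: 6

6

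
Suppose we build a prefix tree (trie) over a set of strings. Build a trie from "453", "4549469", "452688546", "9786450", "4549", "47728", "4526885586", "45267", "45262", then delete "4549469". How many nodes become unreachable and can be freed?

Walk "4549469" from the leaf back toward the root, removing each node that no remaining word uses.
The suffix "469" (3 nodes) is used only by "4549469"; "4549" is itself a stored word, so pruning stops there.
Nodes removed: 3

3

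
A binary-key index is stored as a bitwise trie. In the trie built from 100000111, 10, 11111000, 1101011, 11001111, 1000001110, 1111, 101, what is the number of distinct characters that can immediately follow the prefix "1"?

2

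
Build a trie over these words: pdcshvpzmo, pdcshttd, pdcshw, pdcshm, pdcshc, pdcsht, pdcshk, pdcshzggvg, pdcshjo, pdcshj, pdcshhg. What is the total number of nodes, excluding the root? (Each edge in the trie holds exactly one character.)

26

Insert word by word; a character creates a node only if that edge doesn't already exist:
  "pdcshvpzmo" → 10 new (p, d, c, s, h, v, p, z, m, o)
  "pdcshttd" → prefix "pdcsh" already present; 3 new (t, t, d)
  "pdcshw" → prefix "pdcsh" already present; 1 new (w)
  "pdcshm" → prefix "pdcsh" already present; 1 new (m)
  "pdcshc" → prefix "pdcsh" already present; 1 new (c)
  "pdcsht" → prefix "pdcsht" already present; 0 new (none)
  "pdcshk" → prefix "pdcsh" already present; 1 new (k)
  "pdcshzggvg" → prefix "pdcsh" already present; 5 new (z, g, g, v, g)
  "pdcshjo" → prefix "pdcsh" already present; 2 new (j, o)
  "pdcshj" → prefix "pdcshj" already present; 0 new (none)
  "pdcshhg" → prefix "pdcsh" already present; 2 new (h, g)
Total nodes = 10 + 3 + 1 + 1 + 1 + 0 + 1 + 5 + 2 + 0 + 2 = 26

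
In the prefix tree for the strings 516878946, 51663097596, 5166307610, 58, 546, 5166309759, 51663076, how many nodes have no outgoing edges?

A leaf is a node with no children — equivalently, the end of a word that is not a proper prefix of any other stored word.
Those words: "5166307610", "51663097596", "516878946", "546", "58"
Leaf count: 5

5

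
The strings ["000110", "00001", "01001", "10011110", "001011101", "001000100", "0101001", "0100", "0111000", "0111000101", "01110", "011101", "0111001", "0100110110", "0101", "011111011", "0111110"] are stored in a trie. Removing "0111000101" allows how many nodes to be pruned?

3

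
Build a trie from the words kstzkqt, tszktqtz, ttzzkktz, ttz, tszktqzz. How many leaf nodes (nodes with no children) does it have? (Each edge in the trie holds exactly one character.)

A leaf is a node with no children — equivalently, the end of a word that is not a proper prefix of any other stored word.
Those words: "kstzkqt", "tszktqtz", "tszktqzz", "ttzzkktz"
Leaf count: 4

4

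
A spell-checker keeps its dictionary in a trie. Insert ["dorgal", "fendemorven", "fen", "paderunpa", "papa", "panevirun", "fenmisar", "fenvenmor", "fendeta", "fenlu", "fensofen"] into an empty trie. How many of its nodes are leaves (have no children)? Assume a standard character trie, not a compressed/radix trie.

Leaves are exactly the stored words that no other stored word extends.
Those words: "dorgal", "fendemorven", "fendeta", "fenlu", "fenmisar", "fensofen", "fenvenmor", "paderunpa", "panevirun", "papa"
Leaf count: 10

10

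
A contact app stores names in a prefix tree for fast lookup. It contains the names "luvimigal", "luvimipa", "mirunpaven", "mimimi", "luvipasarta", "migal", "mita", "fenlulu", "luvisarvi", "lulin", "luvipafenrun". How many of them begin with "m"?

Traverse to the node for "m", then collect every word in that subtree.
Words under "m": migal, mimimi, mirunpaven, mita
Count: 4

4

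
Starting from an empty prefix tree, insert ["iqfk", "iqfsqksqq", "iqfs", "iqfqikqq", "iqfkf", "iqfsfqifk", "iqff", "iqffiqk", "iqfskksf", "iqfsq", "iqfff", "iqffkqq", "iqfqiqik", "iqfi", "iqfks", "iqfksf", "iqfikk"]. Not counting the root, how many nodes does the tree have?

41

Count nodes per top-level branch (shared prefixes stored once):
  'i'-branch (iqff, iqfff, iqffiqk, iqffkqq, iqfi, iqfikk, iqfk, iqfkf, iqfks, iqfksf, iqfqikqq, iqfqiqik, iqfs, iqfsfqifk, iqfskksf, iqfsq, iqfsqksqq): 41 nodes
Sum: 41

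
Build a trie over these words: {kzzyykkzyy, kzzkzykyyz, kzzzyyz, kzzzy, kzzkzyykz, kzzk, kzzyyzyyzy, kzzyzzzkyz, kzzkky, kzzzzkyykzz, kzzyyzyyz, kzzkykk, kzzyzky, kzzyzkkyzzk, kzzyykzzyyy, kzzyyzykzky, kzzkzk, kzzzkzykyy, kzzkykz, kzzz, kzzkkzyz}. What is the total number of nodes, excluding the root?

Insert word by word; a character creates a node only if that edge doesn't already exist:
  "kzzyykkzyy" → 10 new (k, z, z, y, y, k, k, z, y, y)
  "kzzkzykyyz" → prefix "kzz" already present; 7 new (k, z, y, k, y, y, z)
  "kzzzyyz" → prefix "kzz" already present; 4 new (z, y, y, z)
  "kzzzy" → prefix "kzzzy" already present; 0 new (none)
  "kzzkzyykz" → prefix "kzzkzy" already present; 3 new (y, k, z)
  "kzzk" → prefix "kzzk" already present; 0 new (none)
  "kzzyyzyyzy" → prefix "kzzyy" already present; 5 new (z, y, y, z, y)
  "kzzyzzzkyz" → prefix "kzzy" already present; 6 new (z, z, z, k, y, z)
  "kzzkky" → prefix "kzzk" already present; 2 new (k, y)
  "kzzzzkyykzz" → prefix "kzzz" already present; 7 new (z, k, y, y, k, z, z)
  "kzzyyzyyz" → prefix "kzzyyzyyz" already present; 0 new (none)
  "kzzkykk" → prefix "kzzk" already present; 3 new (y, k, k)
  "kzzyzky" → prefix "kzzyz" already present; 2 new (k, y)
  "kzzyzkkyzzk" → prefix "kzzyzk" already present; 5 new (k, y, z, z, k)
  "kzzyykzzyyy" → prefix "kzzyyk" already present; 5 new (z, z, y, y, y)
  "kzzyyzykzky" → prefix "kzzyyzy" already present; 4 new (k, z, k, y)
  "kzzkzk" → prefix "kzzkz" already present; 1 new (k)
  "kzzzkzykyy" → prefix "kzzz" already present; 6 new (k, z, y, k, y, y)
  "kzzkykz" → prefix "kzzkyk" already present; 1 new (z)
  "kzzz" → prefix "kzzz" already present; 0 new (none)
  "kzzkkzyz" → prefix "kzzkk" already present; 3 new (z, y, z)
Total nodes = 10 + 7 + 4 + 0 + 3 + 0 + 5 + 6 + 2 + 7 + 0 + 3 + 2 + 5 + 5 + 4 + 1 + 6 + 1 + 0 + 3 = 74

74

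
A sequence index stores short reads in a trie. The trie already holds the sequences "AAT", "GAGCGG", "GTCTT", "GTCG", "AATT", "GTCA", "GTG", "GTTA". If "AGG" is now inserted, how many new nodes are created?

The longest prefix of "AGG" already in the trie is "A" (length 1).
Each of the 2 remaining characters creates one node.

2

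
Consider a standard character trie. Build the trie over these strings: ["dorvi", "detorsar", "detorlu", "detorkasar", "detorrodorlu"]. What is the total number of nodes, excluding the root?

26

Insert word by word; a character creates a node only if that edge doesn't already exist:
  "dorvi" → 5 new (d, o, r, v, i)
  "detorsar" → prefix "d" already present; 7 new (e, t, o, r, s, a, r)
  "detorlu" → prefix "detor" already present; 2 new (l, u)
  "detorkasar" → prefix "detor" already present; 5 new (k, a, s, a, r)
  "detorrodorlu" → prefix "detor" already present; 7 new (r, o, d, o, r, l, u)
Total nodes = 5 + 7 + 2 + 5 + 7 = 26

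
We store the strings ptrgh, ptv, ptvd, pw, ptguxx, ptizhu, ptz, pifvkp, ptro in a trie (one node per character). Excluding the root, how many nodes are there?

23

Insert word by word; a character creates a node only if that edge doesn't already exist:
  "ptrgh" → 5 new (p, t, r, g, h)
  "ptv" → prefix "pt" already present; 1 new (v)
  "ptvd" → prefix "ptv" already present; 1 new (d)
  "pw" → prefix "p" already present; 1 new (w)
  "ptguxx" → prefix "pt" already present; 4 new (g, u, x, x)
  "ptizhu" → prefix "pt" already present; 4 new (i, z, h, u)
  "ptz" → prefix "pt" already present; 1 new (z)
  "pifvkp" → prefix "p" already present; 5 new (i, f, v, k, p)
  "ptro" → prefix "ptr" already present; 1 new (o)
Total nodes = 5 + 1 + 1 + 1 + 4 + 4 + 1 + 5 + 1 = 23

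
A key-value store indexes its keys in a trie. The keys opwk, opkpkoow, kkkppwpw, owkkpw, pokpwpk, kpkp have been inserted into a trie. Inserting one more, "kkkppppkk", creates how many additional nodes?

The longest prefix of "kkkppppkk" already in the trie is "kkkpp" (length 5).
New nodes needed: |"kkkppppkk"| − 5 = 9 − 5 = 4.

4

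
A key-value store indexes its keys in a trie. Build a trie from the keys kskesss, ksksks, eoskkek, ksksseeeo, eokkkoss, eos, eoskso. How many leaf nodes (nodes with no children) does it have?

6

Leaves are exactly the stored words that no other stored word extends.
Those words: "eokkkoss", "eoskkek", "eoskso", "kskesss", "ksksks", "ksksseeeo"
Leaf count: 6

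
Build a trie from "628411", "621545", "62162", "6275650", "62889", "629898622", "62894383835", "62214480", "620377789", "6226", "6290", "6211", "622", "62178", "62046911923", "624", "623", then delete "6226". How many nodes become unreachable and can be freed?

A node on "6226"'s path can go only if nothing else ends at it or branches off below it.
The suffix "6" (1 node) is used only by "6226"; the node for "622" still has the child "1", so pruning stops there.
Nodes removed: 1

1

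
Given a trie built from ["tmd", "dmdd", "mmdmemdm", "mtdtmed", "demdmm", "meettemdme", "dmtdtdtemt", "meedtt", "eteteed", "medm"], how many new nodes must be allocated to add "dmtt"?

1

The longest prefix of "dmtt" already in the trie is "dmt" (length 3).
So 4 − 3 = 1 new nodes.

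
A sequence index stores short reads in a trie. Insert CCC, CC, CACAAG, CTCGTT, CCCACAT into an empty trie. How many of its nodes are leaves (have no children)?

3

A leaf is a node with no children — equivalently, the end of a word that is not a proper prefix of any other stored word.
Those words: "CACAAG", "CCCACAT", "CTCGTT"
Leaf count: 3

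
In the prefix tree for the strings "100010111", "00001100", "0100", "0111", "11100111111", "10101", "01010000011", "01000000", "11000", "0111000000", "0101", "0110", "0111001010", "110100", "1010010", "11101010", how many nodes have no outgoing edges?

A leaf is a node with no children — equivalently, the end of a word that is not a proper prefix of any other stored word.
Those words: "00001100", "01000000", "01010000011", "0110", "0111000000", "0111001010", "100010111", "1010010", "10101", "11000", "110100", "11100111111", "11101010"
Leaf count: 13

13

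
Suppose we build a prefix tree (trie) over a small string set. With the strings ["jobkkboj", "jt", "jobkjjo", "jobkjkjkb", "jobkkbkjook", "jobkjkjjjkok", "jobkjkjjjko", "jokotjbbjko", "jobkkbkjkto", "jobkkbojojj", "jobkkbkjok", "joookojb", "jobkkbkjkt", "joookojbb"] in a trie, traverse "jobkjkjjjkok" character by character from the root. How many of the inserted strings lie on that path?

Walk "jobkjkjjjkok" from the root; an end-of-word marker is hit whenever a stored word is a prefix of "jobkjkjjjkok".
Prefixes of the query that are stored words: "jobkjkjjjko", "jobkjkjjjkok"
Count: 2

2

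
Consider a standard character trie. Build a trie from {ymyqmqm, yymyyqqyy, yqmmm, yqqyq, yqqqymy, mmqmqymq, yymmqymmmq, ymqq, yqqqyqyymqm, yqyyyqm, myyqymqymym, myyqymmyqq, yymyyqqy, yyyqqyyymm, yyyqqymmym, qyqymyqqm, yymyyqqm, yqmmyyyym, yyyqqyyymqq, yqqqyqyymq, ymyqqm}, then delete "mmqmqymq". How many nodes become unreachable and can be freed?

After clearing the end-marker at "mmqmqymq", prune upward until reaching a node still needed by another word.
The suffix "mqmqymq" (7 nodes) is used only by "mmqmqymq"; the node for "m" still has the child "y", so pruning stops there.
Nodes removed: 7

7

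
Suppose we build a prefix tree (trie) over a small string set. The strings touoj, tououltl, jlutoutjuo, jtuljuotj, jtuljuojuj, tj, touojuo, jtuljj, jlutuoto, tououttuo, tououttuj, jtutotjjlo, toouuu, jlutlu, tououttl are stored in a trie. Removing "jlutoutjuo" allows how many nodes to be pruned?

6

Walk "jlutoutjuo" from the leaf back toward the root, removing each node that no remaining word uses.
The suffix "outjuo" (6 nodes) is used only by "jlutoutjuo"; the node for "jlut" still has the child "u", so pruning stops there.
Nodes removed: 6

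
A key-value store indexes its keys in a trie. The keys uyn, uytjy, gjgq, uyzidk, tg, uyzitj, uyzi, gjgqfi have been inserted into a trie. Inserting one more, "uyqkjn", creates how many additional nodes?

4

Walking "uyqkjn" from the root, the first 2 characters ("uy") follow existing edges; "q" is the first miss.
Each of the 4 remaining characters creates one node.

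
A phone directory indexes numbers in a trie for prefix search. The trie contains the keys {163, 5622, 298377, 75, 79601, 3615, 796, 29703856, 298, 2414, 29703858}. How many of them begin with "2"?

Filter for entries beginning with "2":
Words under "2": 2414, 29703856, 29703858, 298, 298377
Count: 5

5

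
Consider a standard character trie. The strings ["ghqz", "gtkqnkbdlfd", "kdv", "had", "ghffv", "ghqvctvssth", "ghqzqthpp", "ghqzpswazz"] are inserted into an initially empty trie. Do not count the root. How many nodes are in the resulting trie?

42

For each word, the new-node count is its length minus the longest prefix already in the trie:
  "ghqz" → 4 new (g, h, q, z)
  "gtkqnkbdlfd" → prefix "g" already present; 10 new (t, k, q, n, k, b, d, l, f, d)
  "kdv" → 3 new (k, d, v)
  "had" → 3 new (h, a, d)
  "ghffv" → prefix "gh" already present; 3 new (f, f, v)
  "ghqvctvssth" → prefix "ghq" already present; 8 new (v, c, t, v, s, s, t, h)
  "ghqzqthpp" → prefix "ghqz" already present; 5 new (q, t, h, p, p)
  "ghqzpswazz" → prefix "ghqz" already present; 6 new (p, s, w, a, z, z)
Total nodes = 4 + 10 + 3 + 3 + 3 + 8 + 5 + 6 = 42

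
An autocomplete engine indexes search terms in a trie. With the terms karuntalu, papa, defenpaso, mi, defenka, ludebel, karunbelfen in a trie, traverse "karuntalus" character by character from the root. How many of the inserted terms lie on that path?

1

Check each prefix of "karuntalus" against the stored set — each match is an end-marker on the path.
Prefixes of the query that are stored words: "karuntalu"
Count: 1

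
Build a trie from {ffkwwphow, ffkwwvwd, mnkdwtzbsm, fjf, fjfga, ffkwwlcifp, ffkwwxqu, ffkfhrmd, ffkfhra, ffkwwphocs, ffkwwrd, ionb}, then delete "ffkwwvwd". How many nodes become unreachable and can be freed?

A node on "ffkwwvwd"'s path can go only if nothing else ends at it or branches off below it.
The suffix "vwd" (3 nodes) is used only by "ffkwwvwd"; the node for "ffkww" still has the child "p", so pruning stops there.
Nodes removed: 3

3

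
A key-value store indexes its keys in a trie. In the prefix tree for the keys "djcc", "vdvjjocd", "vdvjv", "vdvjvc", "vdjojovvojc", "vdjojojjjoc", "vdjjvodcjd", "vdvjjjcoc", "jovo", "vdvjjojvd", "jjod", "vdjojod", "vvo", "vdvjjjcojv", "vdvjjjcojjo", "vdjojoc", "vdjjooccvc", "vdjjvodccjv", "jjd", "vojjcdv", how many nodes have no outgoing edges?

Leaves are exactly the stored words that no other stored word extends.
Those words: "djcc", "jjd", "jjod", "jovo", "vdjjooccvc", "vdjjvodccjv", "vdjjvodcjd", "vdjojoc", "vdjojod", "vdjojojjjoc", "vdjojovvojc", "vdvjjjcoc", "vdvjjjcojjo", "vdvjjjcojv", "vdvjjocd", "vdvjjojvd", "vdvjvc", "vojjcdv", "vvo"
Leaf count: 19

19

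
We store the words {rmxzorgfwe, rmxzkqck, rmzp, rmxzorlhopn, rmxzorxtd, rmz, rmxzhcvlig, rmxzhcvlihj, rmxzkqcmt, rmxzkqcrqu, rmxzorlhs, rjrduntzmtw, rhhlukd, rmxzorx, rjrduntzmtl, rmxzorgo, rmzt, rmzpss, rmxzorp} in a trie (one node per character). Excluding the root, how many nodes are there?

60

Count nodes per top-level branch (shared prefixes stored once):
  'r'-branch (rhhlukd, rjrduntzmtl, rjrduntzmtw, rmxzhcvlig, rmxzhcvlihj, rmxzkqck, rmxzkqcmt, rmxzkqcrqu, rmxzorgfwe, rmxzorgo, rmxzorlhopn, rmxzorlhs, rmxzorp, rmxzorx, rmxzorxtd, rmz, rmzp, rmzpss, rmzt): 60 nodes
Sum: 60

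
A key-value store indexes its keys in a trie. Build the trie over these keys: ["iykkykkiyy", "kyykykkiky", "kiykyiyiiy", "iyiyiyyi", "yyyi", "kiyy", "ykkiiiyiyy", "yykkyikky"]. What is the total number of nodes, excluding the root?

56

Count nodes per top-level branch (shared prefixes stored once):
  'i'-branch (iyiyiyyi, iykkykkiyy): 16 nodes
  'k'-branch (kiykyiyiiy, kiyy, kyykykkiky): 20 nodes
  'y'-branch (ykkiiiyiyy, yykkyikky, yyyi): 20 nodes
Sum: 56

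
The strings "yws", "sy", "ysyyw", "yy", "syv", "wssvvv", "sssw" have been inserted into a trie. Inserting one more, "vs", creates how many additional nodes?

Nothing in the trie begins with "v"; the whole of "vs" is new.
2 − 0 = 2 new nodes.

2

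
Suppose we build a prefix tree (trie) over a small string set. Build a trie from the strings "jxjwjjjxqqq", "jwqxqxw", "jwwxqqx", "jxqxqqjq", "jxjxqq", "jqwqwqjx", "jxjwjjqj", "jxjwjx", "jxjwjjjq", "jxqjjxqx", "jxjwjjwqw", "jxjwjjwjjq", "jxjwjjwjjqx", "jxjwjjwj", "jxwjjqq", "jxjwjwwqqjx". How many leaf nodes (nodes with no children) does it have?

A leaf is a node with no children — equivalently, the end of a word that is not a proper prefix of any other stored word.
Those words: "jqwqwqjx", "jwqxqxw", "jwwxqqx", "jxjwjjjq", "jxjwjjjxqqq", "jxjwjjqj", "jxjwjjwjjqx", "jxjwjjwqw", "jxjwjwwqqjx", "jxjwjx", "jxjxqq", "jxqjjxqx", "jxqxqqjq", "jxwjjqq"
Leaf count: 14

14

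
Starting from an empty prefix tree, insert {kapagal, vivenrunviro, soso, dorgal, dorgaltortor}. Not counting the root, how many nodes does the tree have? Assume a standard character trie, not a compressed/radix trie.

35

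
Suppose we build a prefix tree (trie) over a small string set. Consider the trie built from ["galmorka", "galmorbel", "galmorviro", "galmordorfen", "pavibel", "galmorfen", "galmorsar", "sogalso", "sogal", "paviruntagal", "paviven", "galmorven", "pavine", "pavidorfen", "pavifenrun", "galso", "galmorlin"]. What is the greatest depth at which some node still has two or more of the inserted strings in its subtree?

7

The deepest shared node is where two words last agree before diverging.
e.g. "galmorven" and "galmorviro" share the prefix "galmorv" of length 7; no pair shares a longer one.
Longest shared-prefix length: 7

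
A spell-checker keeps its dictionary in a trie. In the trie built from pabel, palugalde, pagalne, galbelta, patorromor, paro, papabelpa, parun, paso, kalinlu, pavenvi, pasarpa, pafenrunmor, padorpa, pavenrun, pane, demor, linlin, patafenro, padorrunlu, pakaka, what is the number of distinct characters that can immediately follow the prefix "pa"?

Walk "pa" from the root, arriving at one node.
Distinct next characters after "pa": b, d, f, g, k, l, n, p, r, s, t, v.
That node has 12 child edges.

12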